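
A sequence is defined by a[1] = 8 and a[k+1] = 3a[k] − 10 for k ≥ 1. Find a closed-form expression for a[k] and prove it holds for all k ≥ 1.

Claim: a[k] = 3^k + 5.

Base case: a[1] = 8, and 3^1 + 5 = 3 + 5 = 8.
Assume a[j] = 3^j + 5 for some j ≥ 1.
Then a[j+1] = 3a[j] − 10 = 3·(3^j + 5) − 10 = 3^{j+1} + 15 − 10 = 3^{j+1} + 5.
By induction, a[k] = 3^k + 5 for all k ≥ 1.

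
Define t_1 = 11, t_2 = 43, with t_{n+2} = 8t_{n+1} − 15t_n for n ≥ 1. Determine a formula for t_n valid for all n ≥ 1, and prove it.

Claim: t_n = 2·3^n + 5^n.

Base cases: t_1 = 11 and 2·3^1 + 5^1 = 11; t_2 = 43 and 2·3^2 + 5^2 = 43.
Assume t_j = 2·3^j + 5^j for all 1 ≤ j ≤ r, where r ≥ 2.
Then t_{r+1} = 8t_r − 15t_{r−1} = 8·(2·3^r + 5^r) − 15·(2·3^{r−1} + 5^{r−1}) = 2·(8·3 − 15)3^{r−1} + (8·5 − 15)5^{r−1} = 18·3^{r−1} + 25·5^{r−1} = 2·3^{r+1} + 5^{r+1}.
This completes the inductive step, so t_n = 2·3^n + 5^n for all n ≥ 1.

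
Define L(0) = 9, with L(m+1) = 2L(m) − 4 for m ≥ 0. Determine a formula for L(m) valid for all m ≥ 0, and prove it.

Claim: L(m) = 5·2^m + 4.

Base case: L(0) = 9, and 5·2^0 + 4 = 5 + 4 = 9.
Assume L(j) = 5·2^j + 4 for some j ≥ 0.
Then L(j+1) = 2L(j) − 4 = 2·(5·2^j + 4) − 4 = 10·2^j + 8 − 4 = 5·2^{j+1} + 4.
This completes the inductive step, so L(m) = 5·2^m + 4 for all m ≥ 0.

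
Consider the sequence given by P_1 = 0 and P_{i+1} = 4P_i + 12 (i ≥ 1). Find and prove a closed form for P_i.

Claim: P_i = 4^i − 4.

Base case: P_1 = 0, and 4^1 − 4 = 4 − 4 = 0.
Assume P_m = 4^m − 4 for some m ≥ 1.
Then P_{m+1} = 4P_m + 12 = 4·(4^m − 4) + 12 = 4^{m+1} − 16 + 12 = 4^{m+1} − 4.
By induction, P_i = 4^i − 4 for all i ≥ 1.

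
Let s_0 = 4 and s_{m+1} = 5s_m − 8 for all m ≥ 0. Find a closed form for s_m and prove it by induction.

Claim: s_m = 2·5^m + 2.

Base case: s_0 = 4, and 2·5^0 + 2 = 2 + 2 = 4.
Assume s_k = 2·5^k + 2 for some k ≥ 0.
Then s_{k+1} = 5s_k − 8 = 5·(2·5^k + 2) − 8 = 10·5^k + 10 − 8 = 2·5^{k+1} + 2.
This completes the inductive step, so s_m = 2·5^m + 2 for all m ≥ 0.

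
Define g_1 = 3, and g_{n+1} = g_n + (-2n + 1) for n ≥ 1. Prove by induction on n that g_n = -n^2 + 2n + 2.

Base case: g_1 = 3, and -1^2 + 2·1 + 2 = 3.
Assume g_k = -k^2 + 2k + 2.
Then g_{k+1} = g_k + (-2k + 1) = (-k^2 + 2k + 2) + (-2k + 1) = -k^2 + 3,
and -(k+1)^2 + 2·(k+1) + 2 = -k^2 + 3.
Hence g_n = -n^2 + 2n + 2 for every n ≥ 1, by induction.

g_n = -n^2 + 2n + 2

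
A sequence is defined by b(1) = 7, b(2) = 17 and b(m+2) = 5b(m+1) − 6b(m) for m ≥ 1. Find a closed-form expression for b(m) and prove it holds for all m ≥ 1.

Claim: b(m) = 2·2^m + 3^m.

Base cases: b(1) = 7 and 2·2^1 + 3^1 = 7; b(2) = 17 and 2·2^2 + 3^2 = 17.
Assume b(j) = 2·2^j + 3^j for all 1 ≤ j ≤ k, where k ≥ 2.
Then b(k+1) = 5b(k) − 6b(k−1) = 5·(2·2^k + 3^k) − 6·(2·2^{k−1} + 3^{k−1}) = 2·(5·2 − 6)2^{k−1} + (5·3 − 6)3^{k−1} = 8·2^{k−1} + 9·3^{k−1} = 2·2^{k+1} + 3^{k+1}.
Hence b(m) = 2·2^m + 3^m for every m ≥ 1, by strong induction.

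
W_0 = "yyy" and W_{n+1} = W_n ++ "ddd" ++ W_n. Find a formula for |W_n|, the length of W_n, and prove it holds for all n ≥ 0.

Claim: |W_n| = 6·2^n − 3.

Base case: |W_0| = 3, and 6·2^0 − 3 = 3.
Assume |W_j| = 6·2^j − 3.
Then |W_{j+1}| = |W_j| + 3 + |W_j| = 2|W_j| + 3 = 2(6·2^j − 3) + 3 = 6·2^{j+1} − 6 + 3 = 6·2^{j+1} − 3.
Hence |W_n| = 6·2^n − 3 for every n ≥ 0, by induction.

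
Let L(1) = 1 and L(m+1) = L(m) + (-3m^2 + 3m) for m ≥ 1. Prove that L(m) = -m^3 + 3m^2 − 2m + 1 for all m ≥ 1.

Base case: L(1) = 1, and -1^3 + 3·1^2 − 2·1 + 1 = 1.
Assume L(j) = -j^3 + 3j^2 − 2j + 1.
Then L(j+1) = L(j) + (-3j^2 + 3j) = (-j^3 + 3j^2 − 2j + 1) + (-3j^2 + 3j) = -j^3 + j + 1,
and -(j+1)^3 + 3·(j+1)^2 − 2·(j+1) + 1 = -j^3 + j + 1.
By induction, L(m) = -m^3 + 3m^2 − 2m + 1 for all m ≥ 1.

L(m) = -m^3 + 3m^2 − 2m + 1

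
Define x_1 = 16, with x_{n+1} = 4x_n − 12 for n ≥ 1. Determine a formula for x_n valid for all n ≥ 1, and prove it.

Claim: x_n = 3·4^n + 4.

Base case: x_1 = 16, and 3·4^1 + 4 = 12 + 4 = 16.
Assume x_m = 3·4^m + 4 for some m ≥ 1.
Then x_{m+1} = 4x_m − 12 = 4·(3·4^m + 4) − 12 = 12·4^m + 16 − 12 = 3·4^{m+1} + 4.
By induction, x_n = 3·4^n + 4 for all n ≥ 1.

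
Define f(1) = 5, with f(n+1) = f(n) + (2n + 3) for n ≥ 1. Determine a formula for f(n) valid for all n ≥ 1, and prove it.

Claim: f(n) = n^2 + 2n + 2.

Base case: f(1) = 5, and 1^2 + 2·1 + 2 = 5.
Assume f(j) = j^2 + 2j + 2.
Then f(j+1) = f(j) + (2j + 3) = (j^2 + 2j + 2) + (2j + 3) = j^2 + 4j + 5,
and (j+1)^2 + 2·(j+1) + 2 = j^2 + 4j + 5.
Hence f(n) = n^2 + 2n + 2 for every n ≥ 1, by induction.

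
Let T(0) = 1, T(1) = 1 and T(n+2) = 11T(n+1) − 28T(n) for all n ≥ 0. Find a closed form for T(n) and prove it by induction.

Claim: T(n) = -7^n + 2·4^n.

Base cases: T(0) = 1 and -7^0 + 2·4^0 = 1; T(1) = 1 and -7^1 + 2·4^1 = 1.
Assume T(j) = -7^j + 2·4^j for all 0 ≤ j ≤ r, where r ≥ 1.
Then T(r+1) = 11T(r) − 28T(r−1) = 11·(-7^r + 2·4^r) − 28·(-7^{r−1} + 2·4^{r−1}) = -(11·7 − 28)7^{r−1} + 2·(11·4 − 28)4^{r−1} = -49·7^{r−1} + 32·4^{r−1} = -7^{r+1} + 2·4^{r+1}.
So the formula holds for r+1, and by strong induction T(n) = -7^n + 2·4^n for all n ≥ 0.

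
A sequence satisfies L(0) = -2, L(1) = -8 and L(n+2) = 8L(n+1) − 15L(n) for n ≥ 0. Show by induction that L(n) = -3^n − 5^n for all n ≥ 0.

Base cases: L(0) = -2 and -3^0 − 5^0 = -2; L(1) = -8 and -3^1 − 5^1 = -8.
Assume L(j) = -3^j − 5^j for all 0 ≤ j ≤ k, where k ≥ 1.
Then L(k+1) = 8L(k) − 15L(k−1) = 8·(-3^k − 5^k) − 15·(-3^{k−1} − 5^{k−1}) = -(8·3 − 15)3^{k−1} − (8·5 − 15)5^{k−1} = -9·3^{k−1} − 25·5^{k−1} = -3^{k+1} − 5^{k+1}.
So the formula holds for k+1, and by strong induction L(n) = -3^n − 5^n for all n ≥ 0.

L(n) = -3^n − 5^n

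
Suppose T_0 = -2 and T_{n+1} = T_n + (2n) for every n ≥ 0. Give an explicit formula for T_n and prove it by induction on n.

Claim: T_n = n^2 − n − 2.

Base case: T_0 = -2, and 0^2 − 0 − 2 = -2.
Assume T_j = j^2 − j − 2.
Then T_{j+1} = T_j + (2j) = (j^2 − j − 2) + (2j) = j^2 + j − 2,
and (j+1)^2 − (j+1) − 2 = j^2 + j − 2.
This completes the inductive step, so T_n = n^2 − n − 2 for all n ≥ 0.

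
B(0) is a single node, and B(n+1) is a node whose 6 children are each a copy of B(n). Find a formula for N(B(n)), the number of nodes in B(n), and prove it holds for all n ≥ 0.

Claim: N(B(n)) = (6^{n+1} − 1)/5.

Base case: N(B(0)) = 1, and (6^{0+1} − 1)/5 = 1.
Assume N(B(j)) = (6^{j+1} − 1)/5.
Then N(B(j+1)) = 1 + 6N(B(j)) = 1 + 6·(6^{j+1} − 1)/5 = 1 + (6^{j+2} − 6)/5 = (5 + 6^{j+2} − 6)/5 = (6^{j+2} − 1)/5.
By induction, N(B(n)) = (6^{n+1} − 1)/5 for all n ≥ 0.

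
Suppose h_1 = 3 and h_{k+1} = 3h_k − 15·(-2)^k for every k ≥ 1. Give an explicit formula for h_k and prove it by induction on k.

Claim: h_k = 3·3^k + 3·(-2)^k.

Base case: h_1 = 3, and 3·3^1 + 3·(-2)^1 = 9 − 6 = 3.
Assume h_r = 3·3^r + 3·(-2)^r for some r ≥ 1.
Then h_{r+1} = 3h_r − 15·(-2)^r = 3·(3·3^r + 3·(-2)^r) − 15·(-2)^r = 3·3^{r+1} + 9·(-2)^r − 15·(-2)^r = 3·3^{r+1} − 6·(-2)^r = 3·3^{r+1} + 3·(-2)^{r+1}.
By induction, h_k = 3·3^k + 3·(-2)^k for all k ≥ 1.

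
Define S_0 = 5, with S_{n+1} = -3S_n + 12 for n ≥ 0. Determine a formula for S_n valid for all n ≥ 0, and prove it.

Claim: S_n = 2·(-3)^n + 3.

Base case: S_0 = 5, and 2·(-3)^0 + 3 = 2 + 3 = 5.
Assume S_k = 2·(-3)^k + 3 for some k ≥ 0.
Then S_{k+1} = -3S_k + 12 = -3·(2·(-3)^k + 3) + 12 = -6·(-3)^k − 9 + 12 = 2·(-3)^{k+1} + 3.
So the formula holds for k+1, and by induction S_n = 2·(-3)^n + 3 for all n ≥ 0.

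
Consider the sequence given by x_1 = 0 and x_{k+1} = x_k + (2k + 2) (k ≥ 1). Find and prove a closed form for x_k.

Claim: x_k = k^2 + k − 2.

Base case: x_1 = 0, and 1^2 + 1 − 2 = 0.
Assume x_m = m^2 + m − 2.
Then x_{m+1} = x_m + (2m + 2) = (m^2 + m − 2) + (2m + 2) = m^2 + 3m,
and (m+1)^2 + (m+1) − 2 = m^2 + 3m.
Hence x_k = k^2 + k − 2 for every k ≥ 1, by induction.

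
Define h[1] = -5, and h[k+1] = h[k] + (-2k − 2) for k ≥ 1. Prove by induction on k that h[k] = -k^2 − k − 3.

Base case: h[1] = -5, and -1^2 − 1 − 3 = -5.
Assume h[r] = -r^2 − r − 3.
Then h[r+1] = h[r] + (-2r − 2) = (-r^2 − r − 3) + (-2r − 2) = -r^2 − 3r − 5,
and -(r+1)^2 − (r+1) − 3 = -r^2 − 3r − 5.
By induction, h[k] = -k^2 − k − 3 for all k ≥ 1.

h[k] = -k^2 − k − 3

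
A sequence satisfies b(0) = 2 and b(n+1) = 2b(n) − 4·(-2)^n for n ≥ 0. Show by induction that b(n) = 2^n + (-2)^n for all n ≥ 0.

Base case: b(0) = 2, and 2^0 + (-2)^0 = 1 + 1 = 2.
Assume b(m) = 2^m + (-2)^m for some m ≥ 0.
Then b(m+1) = 2b(m) − 4·(-2)^m = 2·(2^m + (-2)^m) − 4·(-2)^m = 2^{m+1} + 2·(-2)^m − 4·(-2)^m = 2^{m+1} − 2·(-2)^m = 2^{m+1} + (-2)^{m+1}.
This completes the inductive step, so b(n) = 2^n + (-2)^n for all n ≥ 0.

b(n) = 2^n + (-2)^n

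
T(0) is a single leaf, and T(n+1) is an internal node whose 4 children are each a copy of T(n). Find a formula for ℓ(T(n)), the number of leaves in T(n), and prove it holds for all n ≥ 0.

Claim: ℓ(T(n)) = 4^n.

Base case: ℓ(T(0)) = 1, and 4^0 = 1.
Assume ℓ(T(k)) = 4^k.
Then ℓ(T(k+1)) = 4·ℓ(T(k)) = 4·4^k = 4^{k+1}.
So the formula holds for k+1, and by induction ℓ(T(n)) = 4^n for all n ≥ 0.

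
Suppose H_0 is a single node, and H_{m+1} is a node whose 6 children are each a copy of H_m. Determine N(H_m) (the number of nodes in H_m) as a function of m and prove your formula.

Claim: N(H_m) = (6^{m+1} − 1)/5.

Base case: N(H_0) = 1, and (6^{0+1} − 1)/5 = 1.
Assume N(H_j) = (6^{j+1} − 1)/5.
Then N(H_{j+1}) = 1 + 6N(H_j) = 1 + 6·(6^{j+1} − 1)/5 = 1 + (6^{j+2} − 6)/5 = (5 + 6^{j+2} − 6)/5 = (6^{j+2} − 1)/5.
By induction, N(H_m) = (6^{m+1} − 1)/5 for all m ≥ 0.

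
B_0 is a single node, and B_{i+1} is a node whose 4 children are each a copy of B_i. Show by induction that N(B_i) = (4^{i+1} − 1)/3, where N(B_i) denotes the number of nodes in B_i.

Base case: N(B_0) = 1, and (4^{0+1} − 1)/3 = 1.
Assume N(B_m) = (4^{m+1} − 1)/3.
Then N(B_{m+1}) = 1 + 4N(B_m) = 1 + 4·(4^{m+1} − 1)/3 = 1 + (4^{m+2} − 4)/3 = (3 + 4^{m+2} − 4)/3 = (4^{m+2} − 1)/3.
By induction, N(B_i) = (4^{i+1} − 1)/3 for all i ≥ 0.

N(B_i) = (4^{i+1} − 1)/3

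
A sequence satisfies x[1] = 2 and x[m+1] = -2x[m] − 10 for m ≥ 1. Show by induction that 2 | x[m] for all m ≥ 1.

Base case: x[1] = 2 = 2·1, so 2 | x[1].
Assume 2 | x[k], so x[k] = 2t for some integer t.
Then x[k+1] = -2x[k] − 10 = -2·(2t) − 10 = 2(-2t − 5), so 2 | x[k+1].
By induction, 2 | x[m] for all m ≥ 1.

2 | x[m]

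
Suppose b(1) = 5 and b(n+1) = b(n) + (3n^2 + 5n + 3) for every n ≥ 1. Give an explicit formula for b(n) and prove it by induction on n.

Claim: b(n) = n^3 + n^2 + n + 2.

Base case: b(1) = 5, and 1^3 + 1^2 + 1 + 2 = 5.
Assume b(j) = j^3 + j^2 + j + 2.
Then b(j+1) = b(j) + (3j^2 + 5j + 3) = (j^3 + j^2 + j + 2) + (3j^2 + 5j + 3) = j^3 + 4j^2 + 6j + 5,
and (j+1)^3 + (j+1)^2 + (j+1) + 2 = j^3 + 4j^2 + 6j + 5.
This completes the inductive step, so b(n) = n^3 + n^2 + n + 2 for all n ≥ 1.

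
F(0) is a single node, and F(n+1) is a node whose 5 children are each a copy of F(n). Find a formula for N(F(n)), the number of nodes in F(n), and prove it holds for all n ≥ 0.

Claim: N(F(n)) = (5^{n+1} − 1)/4.

Base case: N(F(0)) = 1, and (5^{0+1} − 1)/4 = 1.
Assume N(F(j)) = (5^{j+1} − 1)/4.
Then N(F(j+1)) = 1 + 5N(F(j)) = 1 + 5·(5^{j+1} − 1)/4 = 1 + (5^{j+2} − 5)/4 = (4 + 5^{j+2} − 5)/4 = (5^{j+2} − 1)/4.
This completes the inductive step, so N(F(n)) = (5^{n+1} − 1)/4 for all n ≥ 0.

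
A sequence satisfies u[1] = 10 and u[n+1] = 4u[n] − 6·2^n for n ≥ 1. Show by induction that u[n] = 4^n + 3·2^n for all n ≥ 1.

Base case: u[1] = 10, and 4^1 + 3·2^1 = 4 + 6 = 10.
Assume u[r] = 4^r + 3·2^r for some r ≥ 1.
Then u[r+1] = 4u[r] − 6·2^r = 4·(4^r + 3·2^r) − 6·2^r = 4^{r+1} + 12·2^r − 6·2^r = 4^{r+1} + 6·2^r = 4^{r+1} + 3·2^{r+1}.
So the formula holds for r+1, and by induction u[n] = 4^n + 3·2^n for all n ≥ 1.

u[n] = 4^n + 3·2^n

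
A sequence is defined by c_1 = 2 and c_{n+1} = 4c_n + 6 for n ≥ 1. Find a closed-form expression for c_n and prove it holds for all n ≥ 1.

Claim: c_n = 4^n − 2.

Base case: c_1 = 2, and 4^1 − 2 = 4 − 2 = 2.
Assume c_k = 4^k − 2 for some k ≥ 1.
Then c_{k+1} = 4c_k + 6 = 4·(4^k − 2) + 6 = 4^{k+1} − 8 + 6 = 4^{k+1} − 2.
By induction, c_n = 4^n − 2 for all n ≥ 1.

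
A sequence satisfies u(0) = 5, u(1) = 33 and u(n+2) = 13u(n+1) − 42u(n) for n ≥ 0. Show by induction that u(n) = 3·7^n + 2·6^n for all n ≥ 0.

Base cases: u(0) = 5 and 3·7^0 + 2·6^0 = 5; u(1) = 33 and 3·7^1 + 2·6^1 = 33.
Assume u(i) = 3·7^i + 2·6^i for all 0 ≤ i ≤ j, where j ≥ 1.
Then u(j+1) = 13u(j) − 42u(j−1) = 13·(3·7^j + 2·6^j) − 42·(3·7^{j−1} + 2·6^{j−1}) = 3·(13·7 − 42)7^{j−1} + 2·(13·6 − 42)6^{j−1} = 147·7^{j−1} + 72·6^{j−1} = 3·7^{j+1} + 2·6^{j+1}.
This completes the inductive step, so u(n) = 3·7^n + 2·6^n for all n ≥ 0.

u(n) = 3·7^n + 2·6^n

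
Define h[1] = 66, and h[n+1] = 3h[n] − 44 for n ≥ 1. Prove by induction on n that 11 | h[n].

Base case: h[1] = 66 = 11·6, so 11 | h[1].
Assume 11 | h[r], so h[r] = 11t for some integer t.
Then h[r+1] = 3h[r] − 44 = 3·(11t) − 44 = 11(3t − 4), so 11 | h[r+1].
This completes the inductive step, so 11 | h[n] for all n ≥ 1.

11 | h[n]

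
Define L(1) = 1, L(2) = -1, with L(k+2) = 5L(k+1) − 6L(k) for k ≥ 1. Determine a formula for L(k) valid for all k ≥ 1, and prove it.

Claim: L(k) = -3^k + 2·2^k.

Base cases: L(1) = 1 and -3^1 + 2·2^1 = 1; L(2) = -1 and -3^2 + 2·2^2 = -1.
Assume L(j) = -3^j + 2·2^j for all 1 ≤ j ≤ r, where r ≥ 2.
Then L(r+1) = 5L(r) − 6L(r−1) = 5·(-3^r + 2·2^r) − 6·(-3^{r−1} + 2·2^{r−1}) = -(5·3 − 6)3^{r−1} + 2·(5·2 − 6)2^{r−1} = -9·3^{r−1} + 8·2^{r−1} = -3^{r+1} + 2·2^{r+1}.
This completes the inductive step, so L(k) = -3^k + 2·2^k for all k ≥ 1.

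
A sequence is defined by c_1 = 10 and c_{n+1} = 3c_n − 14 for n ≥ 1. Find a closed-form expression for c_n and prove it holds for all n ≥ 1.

Claim: c_n = 3^n + 7.

Base case: c_1 = 10, and 3^1 + 7 = 3 + 7 = 10.
Assume c_k = 3^k + 7 for some k ≥ 1.
Then c_{k+1} = 3c_k − 14 = 3·(3^k + 7) − 14 = 3^{k+1} + 21 − 14 = 3^{k+1} + 7.
By induction, c_n = 3^n + 7 for all n ≥ 1.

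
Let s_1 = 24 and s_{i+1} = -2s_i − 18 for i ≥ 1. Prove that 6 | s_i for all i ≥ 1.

Base case: s_1 = 24 = 6·4, so 6 | s_1.
Assume 6 | s_k, so s_k = 6t for some integer t.
Then s_{k+1} = -2s_k − 18 = -2·(6t) − 18 = 6(-2t − 3), so 6 | s_{k+1}.
Hence 6 | s_i for every i ≥ 1, by induction.

6 | s_i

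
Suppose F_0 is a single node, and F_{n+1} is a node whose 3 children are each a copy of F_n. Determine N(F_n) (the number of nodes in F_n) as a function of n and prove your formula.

Claim: N(F_n) = (3^{n+1} − 1)/2.

Base case: N(F_0) = 1, and (3^{0+1} − 1)/2 = 1.
Assume N(F_m) = (3^{m+1} − 1)/2.
Then N(F_{m+1}) = 1 + 3N(F_m) = 1 + 3·(3^{m+1} − 1)/2 = 1 + (3^{m+2} − 3)/2 = (2 + 3^{m+2} − 3)/2 = (3^{m+2} − 1)/2.
So the formula holds for m+1, and by induction N(F_n) = (3^{n+1} − 1)/2 for all n ≥ 0.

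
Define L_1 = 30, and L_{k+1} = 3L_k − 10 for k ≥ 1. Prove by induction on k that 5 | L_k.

Base case: L_1 = 30 = 5·6, so 5 | L_1.
Assume 5 | L_r, so L_r = 5t for some integer t.
Then L_{r+1} = 3L_r − 10 = 3·(5t) − 10 = 5(3t − 2), so 5 | L_{r+1}.
By induction, 5 | L_k for all k ≥ 1.

5 | L_k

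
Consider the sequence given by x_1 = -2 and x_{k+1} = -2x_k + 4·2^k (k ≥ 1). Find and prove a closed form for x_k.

Claim: x_k = 2·(-2)^k + 2^k.

Base case: x_1 = -2, and 2·(-2)^1 + 2^1 = -4 + 2 = -2.
Assume x_r = 2·(-2)^r + 2^r for some r ≥ 1.
Then x_{r+1} = -2x_r + 4·2^r = -2·(2·(-2)^r + 2^r) + 4·2^r = 2·(-2)^{r+1} − 2·2^r + 4·2^r = 2·(-2)^{r+1} + 2·2^r = 2·(-2)^{r+1} + 2^{r+1}.
By induction, x_k = 2·(-2)^k + 2^k for all k ≥ 1.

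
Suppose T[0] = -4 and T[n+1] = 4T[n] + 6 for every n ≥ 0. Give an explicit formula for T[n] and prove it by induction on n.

Claim: T[n] = -2·4^n − 2.

Base case: T[0] = -4, and -2·4^0 − 2 = -2 − 2 = -4.
Assume T[r] = -2·4^r − 2 for some r ≥ 0.
Then T[r+1] = 4T[r] + 6 = 4·(-2·4^r − 2) + 6 = -8·4^r − 8 + 6 = -2·4^{r+1} − 2.
This completes the inductive step, so T[n] = -2·4^n − 2 for all n ≥ 0.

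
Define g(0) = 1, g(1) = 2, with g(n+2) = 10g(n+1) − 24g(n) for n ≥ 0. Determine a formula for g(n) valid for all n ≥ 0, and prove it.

Claim: g(n) = -6^n + 2·4^n.

Base cases: g(0) = 1 and -6^0 + 2·4^0 = 1; g(1) = 2 and -6^1 + 2·4^1 = 2.
Assume g(j) = -6^j + 2·4^j for all 0 ≤ j ≤ m, where m ≥ 1.
Then g(m+1) = 10g(m) − 24g(m−1) = 10·(-6^m + 2·4^m) − 24·(-6^{m−1} + 2·4^{m−1}) = -(10·6 − 24)6^{m−1} + 2·(10·4 − 24)4^{m−1} = -36·6^{m−1} + 32·4^{m−1} = -6^{m+1} + 2·4^{m+1}.
So the formula holds for m+1, and by strong induction g(n) = -6^n + 2·4^n for all n ≥ 0.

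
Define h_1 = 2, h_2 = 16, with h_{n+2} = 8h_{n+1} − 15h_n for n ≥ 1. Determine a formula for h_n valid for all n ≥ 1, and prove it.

Claim: h_n = -3^n + 5^n.

Base cases: h_1 = 2 and -3^1 + 5^1 = 2; h_2 = 16 and -3^2 + 5^2 = 16.
Assume h_j = -3^j + 5^j for all 1 ≤ j ≤ r, where r ≥ 2.
Then h_{r+1} = 8h_r − 15h_{r−1} = 8·(-3^r + 5^r) − 15·(-3^{r−1} + 5^{r−1}) = -(8·3 − 15)3^{r−1} + (8·5 − 15)5^{r−1} = -9·3^{r−1} + 25·5^{r−1} = -3^{r+1} + 5^{r+1}.
This completes the inductive step, so h_n = -3^n + 5^n for all n ≥ 1.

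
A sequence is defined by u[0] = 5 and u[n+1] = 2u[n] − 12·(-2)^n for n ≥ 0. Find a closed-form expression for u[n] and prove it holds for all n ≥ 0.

Claim: u[n] = 2·2^n + 3·(-2)^n.

Base case: u[0] = 5, and 2·2^0 + 3·(-2)^0 = 2 + 3 = 5.
Assume u[k] = 2·2^k + 3·(-2)^k for some k ≥ 0.
Then u[k+1] = 2u[k] − 12·(-2)^k = 2·(2·2^k + 3·(-2)^k) − 12·(-2)^k = 2·2^{k+1} + 6·(-2)^k − 12·(-2)^k = 2·2^{k+1} − 6·(-2)^k = 2·2^{k+1} + 3·(-2)^{k+1}.
This completes the inductive step, so u[n] = 2·2^n + 3·(-2)^n for all n ≥ 0.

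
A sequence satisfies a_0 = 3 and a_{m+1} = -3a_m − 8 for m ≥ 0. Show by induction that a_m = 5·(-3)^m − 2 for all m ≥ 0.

Base case: a_0 = 3, and 5·(-3)^0 − 2 = 5 − 2 = 3.
Assume a_k = 5·(-3)^k − 2 for some k ≥ 0.
Then a_{k+1} = -3a_k − 8 = -3·(5·(-3)^k − 2) − 8 = -15·(-3)^k + 6 − 8 = 5·(-3)^{k+1} − 2.
By induction, a_m = 5·(-3)^m − 2 for all m ≥ 0.

a_m = 5·(-3)^m − 2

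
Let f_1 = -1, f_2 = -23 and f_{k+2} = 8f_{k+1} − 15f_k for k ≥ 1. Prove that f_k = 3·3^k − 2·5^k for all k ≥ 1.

Base cases: f_1 = -1 and 3·3^1 − 2·5^1 = -1; f_2 = -23 and 3·3^2 − 2·5^2 = -23.
Assume f_j = 3·3^j − 2·5^j for all 1 ≤ j ≤ r, where r ≥ 2.
Then f_{r+1} = 8f_r − 15f_{r−1} = 8·(3·3^r − 2·5^r) − 15·(3·3^{r−1} − 2·5^{r−1}) = 3·(8·3 − 15)3^{r−1} − 2·(8·5 − 15)5^{r−1} = 27·3^{r−1} − 50·5^{r−1} = 3·3^{r+1} − 2·5^{r+1}.
So the formula holds for r+1, and by strong induction f_k = 3·3^k − 2·5^k for all k ≥ 1.

f_k = 3·3^k − 2·5^k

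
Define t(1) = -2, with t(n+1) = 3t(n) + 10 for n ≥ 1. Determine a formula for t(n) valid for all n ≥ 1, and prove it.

Claim: t(n) = 3^n − 5.

Base case: t(1) = -2, and 3^1 − 5 = 3 − 5 = -2.
Assume t(j) = 3^j − 5 for some j ≥ 1.
Then t(j+1) = 3t(j) + 10 = 3·(3^j − 5) + 10 = 3^{j+1} − 15 + 10 = 3^{j+1} − 5.
So the formula holds for j+1, and by induction t(n) = 3^n − 5 for all n ≥ 1.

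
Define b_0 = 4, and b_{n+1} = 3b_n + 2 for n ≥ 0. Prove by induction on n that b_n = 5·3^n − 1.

Base case: b_0 = 4, and 5·3^0 − 1 = 5 − 1 = 4.
Assume b_r = 5·3^r − 1 for some r ≥ 0.
Then b_{r+1} = 3b_r + 2 = 3·(5·3^r − 1) + 2 = 15·3^r − 3 + 2 = 5·3^{r+1} − 1.
This completes the inductive step, so b_n = 5·3^n − 1 for all n ≥ 0.

b_n = 5·3^n − 1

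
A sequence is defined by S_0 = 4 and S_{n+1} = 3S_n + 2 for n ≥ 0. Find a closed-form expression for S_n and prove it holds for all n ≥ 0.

Claim: S_n = 5·3^n − 1.

Base case: S_0 = 4, and 5·3^0 − 1 = 5 − 1 = 4.
Assume S_j = 5·3^j − 1 for some j ≥ 0.
Then S_{j+1} = 3S_j + 2 = 3·(5·3^j − 1) + 2 = 15·3^j − 3 + 2 = 5·3^{j+1} − 1.
By induction, S_n = 5·3^n − 1 for all n ≥ 0.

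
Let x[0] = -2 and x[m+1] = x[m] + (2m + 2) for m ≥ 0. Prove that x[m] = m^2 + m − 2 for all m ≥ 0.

Base case: x[0] = -2, and 0^2 + 0 − 2 = -2.
Assume x[k] = k^2 + k − 2.
Then x[k+1] = x[k] + (2k + 2) = (k^2 + k − 2) + (2k + 2) = k^2 + 3k,
and (k+1)^2 + (k+1) − 2 = k^2 + 3k.
By induction, x[m] = m^2 + m − 2 for all m ≥ 0.

x[m] = m^2 + m − 2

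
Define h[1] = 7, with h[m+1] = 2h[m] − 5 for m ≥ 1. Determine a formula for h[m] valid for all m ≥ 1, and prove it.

Claim: h[m] = 2^m + 5.

Base case: h[1] = 7, and 2^1 + 5 = 2 + 5 = 7.
Assume h[k] = 2^k + 5 for some k ≥ 1.
Then h[k+1] = 2h[k] − 5 = 2·(2^k + 5) − 5 = 2^{k+1} + 10 − 5 = 2^{k+1} + 5.
This completes the inductive step, so h[m] = 2^m + 5 for all m ≥ 1.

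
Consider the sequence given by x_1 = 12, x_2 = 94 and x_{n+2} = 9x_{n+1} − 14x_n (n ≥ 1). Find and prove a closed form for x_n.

Claim: x_n = 2·7^n − 2^n.

Base cases: x_1 = 12 and 2·7^1 − 2^1 = 12; x_2 = 94 and 2·7^2 − 2^2 = 94.
Assume x_i = 2·7^i − 2^i for all 1 ≤ i ≤ j, where j ≥ 2.
Then x_{j+1} = 9x_j − 14x_{j−1} = 9·(2·7^j − 2^j) − 14·(2·7^{j−1} − 2^{j−1}) = 2·(9·7 − 14)7^{j−1} − (9·2 − 14)2^{j−1} = 98·7^{j−1} − 4·2^{j−1} = 2·7^{j+1} − 2^{j+1}.
Hence x_n = 2·7^n − 2^n for every n ≥ 1, by strong induction.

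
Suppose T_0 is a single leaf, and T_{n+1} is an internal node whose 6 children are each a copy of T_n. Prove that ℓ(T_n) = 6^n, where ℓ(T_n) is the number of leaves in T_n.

Base case: ℓ(T_0) = 1, and 6^0 = 1.
Assume ℓ(T_j) = 6^j.
Then ℓ(T_{j+1}) = 6·ℓ(T_j) = 6·6^j = 6^{j+1}.
So the formula holds for j+1, and by induction ℓ(T_n) = 6^n for all n ≥ 0.

ℓ(T_n) = 6^n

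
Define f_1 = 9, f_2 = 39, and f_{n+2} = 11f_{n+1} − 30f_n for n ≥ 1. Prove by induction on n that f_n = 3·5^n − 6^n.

Base cases: f_1 = 9 and 3·5^1 − 6^1 = 9; f_2 = 39 and 3·5^2 − 6^2 = 39.
Assume f_j = 3·5^j − 6^j for all 1 ≤ j ≤ r, where r ≥ 2.
Then f_{r+1} = 11f_r − 30f_{r−1} = 11·(3·5^r − 6^r) − 30·(3·5^{r−1} − 6^{r−1}) = 3·(11·5 − 30)5^{r−1} − (11·6 − 30)6^{r−1} = 75·5^{r−1} − 36·6^{r−1} = 3·5^{r+1} − 6^{r+1}.
This completes the inductive step, so f_n = 3·5^n − 6^n for all n ≥ 1.

f_n = 3·5^n − 6^n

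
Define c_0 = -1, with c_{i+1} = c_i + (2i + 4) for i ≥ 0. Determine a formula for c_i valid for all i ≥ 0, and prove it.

Claim: c_i = i^2 + 3i − 1.

Base case: c_0 = -1, and 0^2 + 3·0 − 1 = -1.
Assume c_r = r^2 + 3r − 1.
Then c_{r+1} = c_r + (2r + 4) = (r^2 + 3r − 1) + (2r + 4) = r^2 + 5r + 3,
and (r+1)^2 + 3·(r+1) − 1 = r^2 + 5r + 3.
This completes the inductive step, so c_i = i^2 + 3i − 1 for all i ≥ 0.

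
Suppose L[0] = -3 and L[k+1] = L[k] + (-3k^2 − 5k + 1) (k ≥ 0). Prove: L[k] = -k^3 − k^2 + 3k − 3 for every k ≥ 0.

Base case: L[0] = -3, and -0^3 − 0^2 + 3·0 − 3 = -3.
Assume L[r] = -r^3 − r^2 + 3r − 3.
Then L[r+1] = L[r] + (-3r^2 − 5r + 1) = (-r^3 − r^2 + 3r − 3) + (-3r^2 − 5r + 1) = -r^3 − 4r^2 − 2r − 2,
and -(r+1)^3 − (r+1)^2 + 3·(r+1) − 3 = -r^3 − 4r^2 − 2r − 2.
By induction, L[k] = -k^3 − k^2 + 3k − 3 for all k ≥ 0.

L[k] = -k^3 − k^2 + 3k − 3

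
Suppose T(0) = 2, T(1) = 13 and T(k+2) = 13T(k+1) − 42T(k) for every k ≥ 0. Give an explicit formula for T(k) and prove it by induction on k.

Claim: T(k) = 7^k + 6^k.

Base cases: T(0) = 2 and 7^0 + 6^0 = 2; T(1) = 13 and 7^1 + 6^1 = 13.
Assume T(j) = 7^j + 6^j for all 0 ≤ j ≤ r, where r ≥ 1.
Then T(r+1) = 13T(r) − 42T(r−1) = 13·(7^r + 6^r) − 42·(7^{r−1} + 6^{r−1}) = (13·7 − 42)7^{r−1} + (13·6 − 42)6^{r−1} = 49·7^{r−1} + 36·6^{r−1} = 7^{r+1} + 6^{r+1}.
This completes the inductive step, so T(k) = 7^k + 6^k for all k ≥ 0.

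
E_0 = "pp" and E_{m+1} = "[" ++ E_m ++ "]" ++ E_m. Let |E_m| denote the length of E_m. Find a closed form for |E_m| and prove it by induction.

Claim: |E_m| = 2^{m+2} − 2.

Base case: |E_0| = 2, and 2^{0+2} − 2 = 2.
Assume |E_r| = 2^{r+2} − 2.
Then |E_{r+1}| = 1 + |E_r| + 1 + |E_r| = 2|E_r| + 2 = 2(2^{r+2} − 2) + 2 = 2^{r+3} − 4 + 2 = 2^{r+3} − 2.
Hence |E_m| = 2^{m+2} − 2 for every m ≥ 0, by induction.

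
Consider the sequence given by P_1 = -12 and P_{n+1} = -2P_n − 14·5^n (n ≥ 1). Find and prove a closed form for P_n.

Claim: P_n = (-2)^n − 2·5^n.

Base case: P_1 = -12, and (-2)^1 − 2·5^1 = -2 − 10 = -12.
Assume P_k = (-2)^k − 2·5^k for some k ≥ 1.
Then P_{k+1} = -2P_k − 14·5^k = -2·((-2)^k − 2·5^k) − 14·5^k = (-2)^{k+1} + 4·5^k − 14·5^k = (-2)^{k+1} − 10·5^k = (-2)^{k+1} − 2·5^{k+1}.
By induction, P_n = (-2)^n − 2·5^n for all n ≥ 1.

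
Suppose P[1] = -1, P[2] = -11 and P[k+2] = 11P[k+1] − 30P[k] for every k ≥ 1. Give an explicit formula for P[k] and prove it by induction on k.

Claim: P[k] = -6^k + 5^k.

Base cases: P[1] = -1 and -6^1 + 5^1 = -1; P[2] = -11 and -6^2 + 5^2 = -11.
Assume P[j] = -6^j + 5^j for all 1 ≤ j ≤ r, where r ≥ 2.
Then P[r+1] = 11P[r] − 30P[r−1] = 11·(-6^r + 5^r) − 30·(-6^{r−1} + 5^{r−1}) = -(11·6 − 30)6^{r−1} + (11·5 − 30)5^{r−1} = -36·6^{r−1} + 25·5^{r−1} = -6^{r+1} + 5^{r+1}.
By strong induction, P[k] = -6^k + 5^k for all k ≥ 1.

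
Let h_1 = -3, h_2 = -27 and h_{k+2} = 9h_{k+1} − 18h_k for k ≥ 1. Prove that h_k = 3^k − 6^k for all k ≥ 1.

Base cases: h_1 = -3 and 3^1 − 6^1 = -3; h_2 = -27 and 3^2 − 6^2 = -27.
Assume h_j = 3^j − 6^j for all 1 ≤ j ≤ m, where m ≥ 2.
Then h_{m+1} = 9h_m − 18h_{m−1} = 9·(3^m − 6^m) − 18·(3^{m−1} − 6^{m−1}) = (9·3 − 18)3^{m−1} − (9·6 − 18)6^{m−1} = 9·3^{m−1} − 36·6^{m−1} = 3^{m+1} − 6^{m+1}.
Hence h_k = 3^k − 6^k for every k ≥ 1, by strong induction.

h_k = 3^k − 6^k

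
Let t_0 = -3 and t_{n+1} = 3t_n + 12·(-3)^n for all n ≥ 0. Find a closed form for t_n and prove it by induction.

Claim: t_n = -3^n − 2·(-3)^n.

Base case: t_0 = -3, and -3^0 − 2·(-3)^0 = -1 − 2 = -3.
Assume t_k = -3^k − 2·(-3)^k for some k ≥ 0.
Then t_{k+1} = 3t_k + 12·(-3)^k = 3·(-3^k − 2·(-3)^k) + 12·(-3)^k = -3^{k+1} − 6·(-3)^k + 12·(-3)^k = -3^{k+1} + 6·(-3)^k = -3^{k+1} − 2·(-3)^{k+1}.
So the formula holds for k+1, and by induction t_n = -3^n − 2·(-3)^n for all n ≥ 0.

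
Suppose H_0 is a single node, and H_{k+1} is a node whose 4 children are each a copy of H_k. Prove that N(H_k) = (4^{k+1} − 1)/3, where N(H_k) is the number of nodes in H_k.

Base case: N(H_0) = 1, and (4^{0+1} − 1)/3 = 1.
Assume N(H_j) = (4^{j+1} − 1)/3.
Then N(H_{j+1}) = 1 + 4N(H_j) = 1 + 4·(4^{j+1} − 1)/3 = 1 + (4^{j+2} − 4)/3 = (3 + 4^{j+2} − 4)/3 = (4^{j+2} − 1)/3.
By induction, N(H_k) = (4^{k+1} − 1)/3 for all k ≥ 0.

N(H_k) = (4^{k+1} − 1)/3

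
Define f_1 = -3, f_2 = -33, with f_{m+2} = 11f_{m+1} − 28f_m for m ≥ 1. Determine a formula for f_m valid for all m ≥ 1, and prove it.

Claim: f_m = -7^m + 4^m.

Base cases: f_1 = -3 and -7^1 + 4^1 = -3; f_2 = -33 and -7^2 + 4^2 = -33.
Assume f_j = -7^j + 4^j for all 1 ≤ j ≤ r, where r ≥ 2.
Then f_{r+1} = 11f_r − 28f_{r−1} = 11·(-7^r + 4^r) − 28·(-7^{r−1} + 4^{r−1}) = -(11·7 − 28)7^{r−1} + (11·4 − 28)4^{r−1} = -49·7^{r−1} + 16·4^{r−1} = -7^{r+1} + 4^{r+1}.
This completes the inductive step, so f_m = -7^m + 4^m for all m ≥ 1.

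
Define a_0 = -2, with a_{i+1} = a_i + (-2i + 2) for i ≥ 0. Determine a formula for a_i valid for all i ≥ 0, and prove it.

Claim: a_i = -i^2 + 3i − 2.

Base case: a_0 = -2, and -0^2 + 3·0 − 2 = -2.
Assume a_m = -m^2 + 3m − 2.
Then a_{m+1} = a_m + (-2m + 2) = (-m^2 + 3m − 2) + (-2m + 2) = -m^2 + m,
and -(m+1)^2 + 3·(m+1) − 2 = -m^2 + m.
By induction, a_i = -i^2 + 3i − 2 for all i ≥ 0.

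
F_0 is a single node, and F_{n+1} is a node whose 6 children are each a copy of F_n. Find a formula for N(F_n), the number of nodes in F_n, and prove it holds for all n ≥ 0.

Claim: N(F_n) = (6^{n+1} − 1)/5.

Base case: N(F_0) = 1, and (6^{0+1} − 1)/5 = 1.
Assume N(F_r) = (6^{r+1} − 1)/5.
Then N(F_{r+1}) = 1 + 6N(F_r) = 1 + 6·(6^{r+1} − 1)/5 = 1 + (6^{r+2} − 6)/5 = (5 + 6^{r+2} − 6)/5 = (6^{r+2} − 1)/5.
Hence N(F_n) = (6^{n+1} − 1)/5 for every n ≥ 0, by induction.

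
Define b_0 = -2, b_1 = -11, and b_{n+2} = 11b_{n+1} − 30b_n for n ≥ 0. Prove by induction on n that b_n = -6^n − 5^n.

Base cases: b_0 = -2 and -6^0 − 5^0 = -2; b_1 = -11 and -6^1 − 5^1 = -11.
Assume b_j = -6^j − 5^j for all 0 ≤ j ≤ m, where m ≥ 1.
Then b_{m+1} = 11b_m − 30b_{m−1} = 11·(-6^m − 5^m) − 30·(-6^{m−1} − 5^{m−1}) = -(11·6 − 30)6^{m−1} − (11·5 − 30)5^{m−1} = -36·6^{m−1} − 25·5^{m−1} = -6^{m+1} − 5^{m+1}.
This completes the inductive step, so b_n = -6^n − 5^n for all n ≥ 0.

b_n = -6^n − 5^n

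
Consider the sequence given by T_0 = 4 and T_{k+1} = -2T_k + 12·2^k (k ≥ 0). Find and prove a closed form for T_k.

Claim: T_k = (-2)^k + 3·2^k.

Base case: T_0 = 4, and (-2)^0 + 3·2^0 = 1 + 3 = 4.
Assume T_m = (-2)^m + 3·2^m for some m ≥ 0.
Then T_{m+1} = -2T_m + 12·2^m = -2·((-2)^m + 3·2^m) + 12·2^m = (-2)^{m+1} − 6·2^m + 12·2^m = (-2)^{m+1} + 6·2^m = (-2)^{m+1} + 3·2^{m+1}.
By induction, T_k = (-2)^k + 3·2^k for all k ≥ 0.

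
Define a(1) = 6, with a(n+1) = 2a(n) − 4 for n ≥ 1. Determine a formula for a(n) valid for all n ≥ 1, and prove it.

Claim: a(n) = 2^n + 4.

Base case: a(1) = 6, and 2^1 + 4 = 2 + 4 = 6.
Assume a(r) = 2^r + 4 for some r ≥ 1.
Then a(r+1) = 2a(r) − 4 = 2·(2^r + 4) − 4 = 2^{r+1} + 8 − 4 = 2^{r+1} + 4.
So the formula holds for r+1, and by induction a(n) = 2^n + 4 for all n ≥ 1.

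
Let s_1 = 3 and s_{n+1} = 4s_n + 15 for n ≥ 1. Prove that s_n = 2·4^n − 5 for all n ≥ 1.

Base case: s_1 = 3, and 2·4^1 − 5 = 8 − 5 = 3.
Assume s_j = 2·4^j − 5 for some j ≥ 1.
Then s_{j+1} = 4s_j + 15 = 4·(2·4^j − 5) + 15 = 8·4^j − 20 + 15 = 2·4^{j+1} − 5.
Hence s_n = 2·4^n − 5 for every n ≥ 1, by induction.

s_n = 2·4^n − 5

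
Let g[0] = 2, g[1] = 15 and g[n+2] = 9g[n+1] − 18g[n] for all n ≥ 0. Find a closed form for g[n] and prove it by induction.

Claim: g[n] = 3·6^n − 3^n.

Base cases: g[0] = 2 and 3·6^0 − 3^0 = 2; g[1] = 15 and 3·6^1 − 3^1 = 15.
Assume g[j] = 3·6^j − 3^j for all 0 ≤ j ≤ k, where k ≥ 1.
Then g[k+1] = 9g[k] − 18g[k−1] = 9·(3·6^k − 3^k) − 18·(3·6^{k−1} − 3^{k−1}) = 3·(9·6 − 18)6^{k−1} − (9·3 − 18)3^{k−1} = 108·6^{k−1} − 9·3^{k−1} = 3·6^{k+1} − 3^{k+1}.
By strong induction, g[n] = 3·6^n − 3^n for all n ≥ 0.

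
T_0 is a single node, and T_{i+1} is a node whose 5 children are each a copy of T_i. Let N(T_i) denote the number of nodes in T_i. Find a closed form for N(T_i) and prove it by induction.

Claim: N(T_i) = (5^{i+1} − 1)/4.

Base case: N(T_0) = 1, and (5^{0+1} − 1)/4 = 1.
Assume N(T_m) = (5^{m+1} − 1)/4.
Then N(T_{m+1}) = 1 + 5N(T_m) = 1 + 5·(5^{m+1} − 1)/4 = 1 + (5^{m+2} − 5)/4 = (4 + 5^{m+2} − 5)/4 = (5^{m+2} − 1)/4.
By induction, N(T_i) = (5^{i+1} − 1)/4 for all i ≥ 0.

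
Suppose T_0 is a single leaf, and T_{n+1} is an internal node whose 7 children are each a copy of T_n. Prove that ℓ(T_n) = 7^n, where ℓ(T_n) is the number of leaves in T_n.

Base case: ℓ(T_0) = 1, and 7^0 = 1.
Assume ℓ(T_m) = 7^m.
Then ℓ(T_{m+1}) = 7·ℓ(T_m) = 7·7^m = 7^{m+1}.
By induction, ℓ(T_n) = 7^n for all n ≥ 0.

ℓ(T_n) = 7^n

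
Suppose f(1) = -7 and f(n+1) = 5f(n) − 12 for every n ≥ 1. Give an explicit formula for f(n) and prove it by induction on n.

Claim: f(n) = -2·5^n + 3.

Base case: f(1) = -7, and -2·5^1 + 3 = -10 + 3 = -7.
Assume f(j) = -2·5^j + 3 for some j ≥ 1.
Then f(j+1) = 5f(j) − 12 = 5·(-2·5^j + 3) − 12 = -10·5^j + 15 − 12 = -2·5^{j+1} + 3.
This completes the inductive step, so f(n) = -2·5^n + 3 for all n ≥ 1.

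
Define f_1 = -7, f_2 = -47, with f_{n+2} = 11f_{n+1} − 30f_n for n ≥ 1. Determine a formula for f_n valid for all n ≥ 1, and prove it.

Claim: f_n = 5^n − 2·6^n.

Base cases: f_1 = -7 and 5^1 − 2·6^1 = -7; f_2 = -47 and 5^2 − 2·6^2 = -47.
Assume f_j = 5^j − 2·6^j for all 1 ≤ j ≤ m, where m ≥ 2.
Then f_{m+1} = 11f_m − 30f_{m−1} = 11·(5^m − 2·6^m) − 30·(5^{m−1} − 2·6^{m−1}) = (11·5 − 30)5^{m−1} − 2·(11·6 − 30)6^{m−1} = 25·5^{m−1} − 72·6^{m−1} = 5^{m+1} − 2·6^{m+1}.
So the formula holds for m+1, and by strong induction f_n = 5^n − 2·6^n for all n ≥ 1.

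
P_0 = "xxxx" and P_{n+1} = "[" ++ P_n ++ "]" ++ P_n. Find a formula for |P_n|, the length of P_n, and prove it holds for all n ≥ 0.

Claim: |P_n| = 6·2^n − 2.

Base case: |P_0| = 4, and 6·2^0 − 2 = 4.
Assume |P_m| = 6·2^m − 2.
Then |P_{m+1}| = 1 + |P_m| + 1 + |P_m| = 2|P_m| + 2 = 2(6·2^m − 2) + 2 = 6·2^{m+1} − 4 + 2 = 6·2^{m+1} − 2.
This completes the inductive step, so |P_n| = 6·2^n − 2 for all n ≥ 0.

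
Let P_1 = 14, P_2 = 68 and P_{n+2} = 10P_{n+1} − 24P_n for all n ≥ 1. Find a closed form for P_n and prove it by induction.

Claim: P_n = 6^n + 2·4^n.

Base cases: P_1 = 14 and 6^1 + 2·4^1 = 14; P_2 = 68 and 6^2 + 2·4^2 = 68.
Assume P_i = 6^i + 2·4^i for all 1 ≤ i ≤ j, where j ≥ 2.
Then P_{j+1} = 10P_j − 24P_{j−1} = 10·(6^j + 2·4^j) − 24·(6^{j−1} + 2·4^{j−1}) = (10·6 − 24)6^{j−1} + 2·(10·4 − 24)4^{j−1} = 36·6^{j−1} + 32·4^{j−1} = 6^{j+1} + 2·4^{j+1}.
By strong induction, P_n = 6^n + 2·4^n for all n ≥ 1.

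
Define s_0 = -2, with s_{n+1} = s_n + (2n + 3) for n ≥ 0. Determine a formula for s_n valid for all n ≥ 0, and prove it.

Claim: s_n = n^2 + 2n − 2.

Base case: s_0 = -2, and 0^2 + 2·0 − 2 = -2.
Assume s_r = r^2 + 2r − 2.
Then s_{r+1} = s_r + (2r + 3) = (r^2 + 2r − 2) + (2r + 3) = r^2 + 4r + 1,
and (r+1)^2 + 2·(r+1) − 2 = r^2 + 4r + 1.
This completes the inductive step, so s_n = n^2 + 2n − 2 for all n ≥ 0.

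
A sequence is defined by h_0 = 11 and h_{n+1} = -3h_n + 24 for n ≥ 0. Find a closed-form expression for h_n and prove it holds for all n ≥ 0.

Claim: h_n = 5·(-3)^n + 6.

Base case: h_0 = 11, and 5·(-3)^0 + 6 = 5 + 6 = 11.
Assume h_m = 5·(-3)^m + 6 for some m ≥ 0.
Then h_{m+1} = -3h_m + 24 = -3·(5·(-3)^m + 6) + 24 = -15·(-3)^m − 18 + 24 = 5·(-3)^{m+1} + 6.
Hence h_n = 5·(-3)^n + 6 for every n ≥ 0, by induction.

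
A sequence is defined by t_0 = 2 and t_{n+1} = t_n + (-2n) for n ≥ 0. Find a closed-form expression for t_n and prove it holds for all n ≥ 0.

Claim: t_n = -n^2 + n + 2.

Base case: t_0 = 2, and -0^2 + 0 + 2 = 2.
Assume t_j = -j^2 + j + 2.
Then t_{j+1} = t_j + (-2j) = (-j^2 + j + 2) + (-2j) = -j^2 − j + 2,
and -(j+1)^2 + (j+1) + 2 = -j^2 − j + 2.
This completes the inductive step, so t_n = -n^2 + n + 2 for all n ≥ 0.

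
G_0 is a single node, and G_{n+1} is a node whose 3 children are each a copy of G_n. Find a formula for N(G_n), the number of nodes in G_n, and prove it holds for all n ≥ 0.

Claim: N(G_n) = (3^{n+1} − 1)/2.

Base case: N(G_0) = 1, and (3^{0+1} − 1)/2 = 1.
Assume N(G_m) = (3^{m+1} − 1)/2.
Then N(G_{m+1}) = 1 + 3N(G_m) = 1 + 3·(3^{m+1} − 1)/2 = 1 + (3^{m+2} − 3)/2 = (2 + 3^{m+2} − 3)/2 = (3^{m+2} − 1)/2.
This completes the inductive step, so N(G_n) = (3^{n+1} − 1)/2 for all n ≥ 0.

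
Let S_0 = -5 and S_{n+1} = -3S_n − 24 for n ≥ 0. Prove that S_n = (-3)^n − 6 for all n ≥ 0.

Base case: S_0 = -5, and (-3)^0 − 6 = 1 − 6 = -5.
Assume S_j = (-3)^j − 6 for some j ≥ 0.
Then S_{j+1} = -3S_j − 24 = -3·((-3)^j − 6) − 24 = -3·(-3)^j + 18 − 24 = (-3)^{j+1} − 6.
By induction, S_n = (-3)^n − 6 for all n ≥ 0.

S_n = (-3)^n − 6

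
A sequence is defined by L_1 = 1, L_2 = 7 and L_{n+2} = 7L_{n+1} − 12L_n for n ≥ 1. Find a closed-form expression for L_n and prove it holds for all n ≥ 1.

Claim: L_n = -3^n + 4^n.

Base cases: L_1 = 1 and -3^1 + 4^1 = 1; L_2 = 7 and -3^2 + 4^2 = 7.
Assume L_i = -3^i + 4^i for all 1 ≤ i ≤ j, where j ≥ 2.
Then L_{j+1} = 7L_j − 12L_{j−1} = 7·(-3^j + 4^j) − 12·(-3^{j−1} + 4^{j−1}) = -(7·3 − 12)3^{j−1} + (7·4 − 12)4^{j−1} = -9·3^{j−1} + 16·4^{j−1} = -3^{j+1} + 4^{j+1}.
This completes the inductive step, so L_n = -3^n + 4^n for all n ≥ 1.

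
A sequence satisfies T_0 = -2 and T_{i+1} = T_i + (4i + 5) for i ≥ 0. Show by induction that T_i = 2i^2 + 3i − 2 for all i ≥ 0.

Base case: T_0 = -2, and 2·0^2 + 3·0 − 2 = -2.
Assume T_r = 2r^2 + 3r − 2.
Then T_{r+1} = T_r + (4r + 5) = (2r^2 + 3r − 2) + (4r + 5) = 2r^2 + 7r + 3,
and 2·(r+1)^2 + 3·(r+1) − 2 = 2r^2 + 7r + 3.
Hence T_i = 2i^2 + 3i − 2 for every i ≥ 0, by induction.

T_i = 2i^2 + 3i − 2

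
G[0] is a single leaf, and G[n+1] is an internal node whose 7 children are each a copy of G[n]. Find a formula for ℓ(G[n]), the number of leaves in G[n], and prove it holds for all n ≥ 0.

Claim: ℓ(G[n]) = 7^n.

Base case: ℓ(G[0]) = 1, and 7^0 = 1.
Assume ℓ(G[m]) = 7^m.
Then ℓ(G[m+1]) = 7·ℓ(G[m]) = 7·7^m = 7^{m+1}.
By induction, ℓ(G[n]) = 7^n for all n ≥ 0.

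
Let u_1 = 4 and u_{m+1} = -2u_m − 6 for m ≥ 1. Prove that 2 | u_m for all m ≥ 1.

Base case: u_1 = 4 = 2·2, so 2 | u_1.
Assume 2 | u_k, so u_k = 2t for some integer t.
Then u_{k+1} = -2u_k − 6 = -2·(2t) − 6 = 2(-2t − 3), so 2 | u_{k+1}.
Hence 2 | u_m for every m ≥ 1, by induction.

2 | u_m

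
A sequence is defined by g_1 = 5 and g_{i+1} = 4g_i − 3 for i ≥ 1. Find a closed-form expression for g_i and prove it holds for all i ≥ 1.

Claim: g_i = 4^i + 1.

Base case: g_1 = 5, and 4^1 + 1 = 4 + 1 = 5.
Assume g_j = 4^j + 1 for some j ≥ 1.
Then g_{j+1} = 4g_j − 3 = 4·(4^j + 1) − 3 = 4^{j+1} + 4 − 3 = 4^{j+1} + 1.
Hence g_i = 4^i + 1 for every i ≥ 1, by induction.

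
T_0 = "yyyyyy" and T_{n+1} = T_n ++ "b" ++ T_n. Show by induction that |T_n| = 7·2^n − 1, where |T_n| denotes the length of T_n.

Base case: |T_0| = 6, and 7·2^0 − 1 = 6.
Assume |T_j| = 7·2^j − 1.
Then |T_{j+1}| = |T_j| + 1 + |T_j| = 2|T_j| + 1 = 2(7·2^j − 1) + 1 = 7·2^{j+1} − 2 + 1 = 7·2^{j+1} − 1.
By induction, |T_n| = 7·2^n − 1 for all n ≥ 0.

|T_n| = 7·2^n − 1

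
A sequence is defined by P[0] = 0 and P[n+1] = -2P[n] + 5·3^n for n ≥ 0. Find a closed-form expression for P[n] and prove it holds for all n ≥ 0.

Claim: P[n] = -(-2)^n + 3^n.

Base case: P[0] = 0, and -(-2)^0 + 3^0 = -1 + 1 = 0.
Assume P[k] = -(-2)^k + 3^k for some k ≥ 0.
Then P[k+1] = -2P[k] + 5·3^k = -2·(-(-2)^k + 3^k) + 5·3^k = -(-2)^{k+1} − 2·3^k + 5·3^k = -(-2)^{k+1} + 3·3^k = -(-2)^{k+1} + 3^{k+1}.
So the formula holds for k+1, and by induction P[n] = -(-2)^n + 3^n for all n ≥ 0.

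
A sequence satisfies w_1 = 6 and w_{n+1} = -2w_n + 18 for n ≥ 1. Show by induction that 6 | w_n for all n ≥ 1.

Base case: w_1 = 6 = 6·1, so 6 | w_1.
Assume 6 | w_k, so w_k = 6t for some integer t.
Then w_{k+1} = -2w_k + 18 = -2·(6t) + 18 = 6(-2t + 3), so 6 | w_{k+1}.
Hence 6 | w_n for every n ≥ 1, by induction.

6 | w_n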